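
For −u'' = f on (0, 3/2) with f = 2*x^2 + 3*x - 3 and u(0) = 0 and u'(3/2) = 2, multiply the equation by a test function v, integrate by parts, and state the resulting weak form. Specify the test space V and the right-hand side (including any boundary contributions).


V = {v ∈ H^1(0, 3/2) : v(0) = 0} (test functions vanish at x = 0 where u is specified); weak form: ∫_0^3/2 u'v' dx = ∫_0^3/2 (2*x^2 + 3*x - 3) v dx + 2·v(3/2) for all v ∈ V.

Multiply both sides by a test function v and integrate from 0 to 3/2:
  ∫_0^3/2 −u''(x) v(x) dx = ∫_0^3/2 f(x) v(x) dx.
Integrate the LHS by parts once:
  ∫_0^3/2 −u'' v dx = −[u'(x) v(x)]_0^3/2 + ∫_0^3/2 u'(x) v'(x) dx.
Thus ∫_0^3/2 u'(x) v'(x) dx = ∫_0^3/2 f(x) v(x) dx + [u'(x) v(x)]_0^3/2.
Choose V so that boundary terms are either known or forced to vanish.
Mixed BC: u(0) = 0 (Dirichlet) and u'(3/2) = 2 (Neumann). Define V = {v ∈ H^1(0, 3/2) : v(0) = 0}. Then [u' v]_0^3/2 = u'(3/2)·v(3/2) − u'(0)·0 = 2·v(3/2).
Weak formulation: find u (satisfying any essential BC) such that ∫_0^3/2 u'(x) v'(x) dx = ∫_0^3/2 f v dx + 2·v(3/2) for all v ∈ V (Dirichlet at 0 absorbed into V; Neumann datum at x = 3/2 contributes the boundary term).
Substituting f(x) = 2*x^2 + 3*x - 3, the right-hand side is ∫_0^3/2 (2*x^2 + 3*x - 3) v dx + 2·v(3/2).


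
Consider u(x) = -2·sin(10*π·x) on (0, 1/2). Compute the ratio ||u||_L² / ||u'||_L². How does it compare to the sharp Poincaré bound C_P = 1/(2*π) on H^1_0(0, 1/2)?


||u||_L² / ||u'||_L² = 1/(10*π) < C_P = 1/(2*π).

u(x) = -2·sin(10*π·x), so u'(x) = -20*π*cos(10*π*x).
Writing u(x) = A·sin(kπx/L) with A = -2 and k = 5, use ∫_0^L sin²(kπx/L) dx = L/2 and ∫_0^L cos²(kπx/L) dx = L/2.
u² = 4·sin²(10*π·x) and (u')² = 400*π^2·cos²(10*π·x), and each of sin², cos² integrates to L/2 = 1/4 over (0, 1/2).
∫_0^1/2 u² dx = 1, so ||u||_L² = 1.
∫_0^1/2 (u')² dx = 100*π^2, so ||u'||_L² = 10*π.
Ratio ||u||_L² / ||u'||_L² = 1/(10*π).
Sharp Poincaré constant on H^1_0(0, 1/2) is C_P = L/π = 1/(2*π), achieved by sin(2*π·x).
This is the k = 5 harmonic; the ratio L/(kπ) is strictly less than C_P = L/π, consistent with the sharp inequality ||u||_L² ≤ C_P ||u'||_L².


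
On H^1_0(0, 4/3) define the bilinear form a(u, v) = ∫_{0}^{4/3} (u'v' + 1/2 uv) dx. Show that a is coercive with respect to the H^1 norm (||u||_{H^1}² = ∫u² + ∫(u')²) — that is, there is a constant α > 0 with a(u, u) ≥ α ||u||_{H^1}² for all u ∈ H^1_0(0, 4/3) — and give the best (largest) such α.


α = (8 + 9*π^2)/(16 + 9*π^2)

Coercivity of a(·,·) on H^1_0(0, 4/3) means a(u, u) ≥ α ||u||_{H^1}² for every u ∈ H^1_0.
The interval has length L = 4/3, and Poincaré/coercivity depend only on L. Here a(u, u) = ∫(u')² + (1/2)·∫u².
Here 0 < c = 1/2 < 1. The condition a(u,u) ≥ α||u||_{H^1}² reads (1−α)∫(u')² ≥ (α−c)∫u². Any admissible α is ≤ 1 (rapidly oscillating u have ∫u²/∫(u')² → 0), and α = 1 would force 0 ≥ (1−c)∫u², impossible since c < 1; so 1−α > 0. By the sharp Poincaré inequality on H^1_0 of an interval of length L, ∫(u')² ≥ (π/L)²∫u² with equality for the first sine mode sin(π(x−x₀)/L) (x₀ the left endpoint), so the inequality holds for all u iff (1−α)(π/L)² ≥ α − c, i.e. α ≤ ((π/L)² + c)/((π/L)² + 1) = (1 + c(L/π)²)/(1 + (L/π)²). With (π/L)² = 9*π^2/16 and c = 1/2, the largest admissible constant is α = ((π/L)² + c)/((π/L)² + 1).
Simplifying, α = (8 + 9*π^2)/(16 + 9*π^2).


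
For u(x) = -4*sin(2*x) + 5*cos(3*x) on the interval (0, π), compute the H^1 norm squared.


||u||_{H^1(0,π)}^2 = 320 + 165*π

u'(x) = -15*sin(3*x) - 8*cos(2*x).
Expand u² and (u')² and integrate term by term on (0, π), using: for integers n ≥ 1, ∫_0^π sin²(nx) dx = ∫_0^π cos²(nx) dx = π/2; for n ≠ n', ∫_0^π sin(nx)sin(n'x) dx = ∫_0^π cos(nx)cos(n'x) dx = 0; and by product-to-sum, ∫_0^π sin(nx)cos(n'x) dx = ½∫_0^π [sin((n+n')x) + sin((n−n')x)] dx, which is 0 when n+n' is even and 2n/(n²−n'²) when n+n' is odd (it need not vanish on (0, π)).
  u² squared terms: (-4)²·∫sin(2x)² dx = 16·π/2 = 8*π;  (5)²·∫cos(3x)² dx = 25·π/2 = 25*π/2.
  u² cross terms: 2·(-4)·(5)·∫sin(2x)·cos(3x) dx = -40·(-4/5) = 32.
  So ∫_0^π u² dx = 8*π + 25*π/2 + 32 = 32 + 41*π/2.
  (u')² squared terms: (-15)²·∫sin(3x)² dx = 225·π/2 = 225*π/2;  (-8)²·∫cos(2x)² dx = 64·π/2 = 32*π.
  (u')² cross terms: 2·(-15)·(-8)·∫sin(3x)·cos(2x) dx = 240·(6/5) = 288.
  So ∫_0^π (u')² dx = 225*π/2 + 32*π + 288 = 288 + 289*π/2.
||u||_{H^1}^2 = (32 + 41*π/2) + (288 + 289*π/2) = 320 + 165*π.


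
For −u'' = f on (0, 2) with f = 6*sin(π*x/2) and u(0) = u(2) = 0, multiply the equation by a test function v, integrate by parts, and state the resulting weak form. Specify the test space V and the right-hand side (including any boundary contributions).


V = H^1_0(0, 2) (so v(0) = v(2) = 0); weak form: ∫_0^2 u'v' dx = ∫_0^2 (6*sin(π*x/2)) v dx for all v ∈ V.

Multiply both sides by a test function v and integrate from 0 to 2:
  ∫_0^2 −u''(x) v(x) dx = ∫_0^2 f(x) v(x) dx.
Integrate the LHS by parts once:
  ∫_0^2 −u'' v dx = −[u'(x) v(x)]_0^2 + ∫_0^2 u'(x) v'(x) dx.
Thus ∫_0^2 u'(x) v'(x) dx = ∫_0^2 f(x) v(x) dx + [u'(x) v(x)]_0^2.
Choose V so that boundary terms are either known or forced to vanish.
u is Dirichlet: u(0) = u(2) = 0. Let V = H^1_0(0, 2); then v(0) = v(2) = 0, and [u' v]_0^2 = 0.
Weak formulation: find u (satisfying any essential BC) such that ∫_0^2 u'(x) v'(x) dx = ∫_0^2 f v dx for all v ∈ V.
Substituting f(x) = 6*sin(π*x/2), the right-hand side is ∫_0^2 (6*sin(π*x/2)) v dx.


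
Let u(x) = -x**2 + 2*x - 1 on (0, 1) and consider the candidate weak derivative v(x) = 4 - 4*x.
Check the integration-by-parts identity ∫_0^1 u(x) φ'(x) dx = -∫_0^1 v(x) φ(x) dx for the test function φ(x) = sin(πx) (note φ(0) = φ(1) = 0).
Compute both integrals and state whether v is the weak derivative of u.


LHS = -2/π, RHS = -4/π. No, v is not the weak derivative of u.

u(x) = -x**2 + 2*x - 1, classical derivative u'(x) = 2 - 2*x.
φ(x) = sin(πx), so φ'(x) = π*cos(π*x).
Note φ(0) = φ(1) = 0, so the boundary term u·φ vanishes.
LHS = ∫_0^1 u(x) φ'(x) dx = ∫_0^1 (-π*x^2*cos(π*x) + 2*π*x*cos(π*x) - π*cos(π*x)) dx. Term by term:
  ∫_0^1 -π*cos(π*x) dx = 0;  ∫_0^1 -π*x^2*cos(π*x) dx = 2/π;  ∫_0^1 2*π*x*cos(π*x) dx = -4/π.
Sum: 0 + 2/π − 4/π = -2/π.
So LHS = -2/π.
∫_0^1 v(x) φ(x) dx = ∫_0^1 (-4*x*sin(π*x) + 4*sin(π*x)) dx. Term by term:
  ∫_0^1 4*sin(π*x) dx = 8/π;  ∫_0^1 -4*x*sin(π*x) dx = -4/π.
Sum: 8/π − 4/π = 4/π.
So RHS = -∫_0^1 v(x) φ(x) dx = -4/π.
LHS − RHS = 2/π ≠ 0, so the identity fails.
(For a valid weak derivative the identity must hold for EVERY test function, in particular this one. The failure shows v is NOT the weak derivative of u.)
Correct weak derivative would be u'(x) = 2 - 2*x.


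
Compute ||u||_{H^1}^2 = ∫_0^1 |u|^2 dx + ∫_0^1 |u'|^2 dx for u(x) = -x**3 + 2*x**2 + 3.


||u||_{H^1}^2 = 2711/210

The H^1 norm (squared) on an interval (0, L) is
  ||u||_{H^1}^2 = ∫_0^L u(x)^2 dx + ∫_0^L u'(x)^2 dx.
Compute u'(x) = -3*x**2 + 4*x.
Then u(x)^2 = x**6 - 4*x**5 + 4*x**4 - 6*x**3 + 12*x**2 + 9 and u'(x)^2 = 9*x**4 - 24*x**3 + 16*x**2.
Integrate each monomial from 0 to 1 using ∫_0^1 c·x^n dx = c·1^(n+1)/(n+1):
  ∫_0^1 u(x)^2 dx = ∫_0^1 (x^6 - 4*x^5 + 4*x^4 - 6*x^3 + 12*x^2 + 9) dx. Term by term:
    ∫_0^1 x^6 dx = 1/7;  ∫_0^1 -4*x^5 dx = -2/3;  ∫_0^1 4*x^4 dx = 4/5;
    ∫_0^1 -6*x^3 dx = -3/2;  ∫_0^1 12*x^2 dx = 4;  ∫_0^1 9 dx = 9.
  Sum: 1/7 − 2/3 + 4/5 − 3/2 + 4 + 9 = 2473/210.
  ∫_0^1 u'(x)^2 dx = ∫_0^1 (9*x^4 - 24*x^3 + 16*x^2) dx. Term by term:
    ∫_0^1 9*x^4 dx = 9/5;  ∫_0^1 -24*x^3 dx = -6;  ∫_0^1 16*x^2 dx = 16/3.
  Sum: 9/5 − 6 + 16/3 = 17/15.
Adding: ||u||_{H^1}^2 = 2473/210 + 17/15 = 2711/210.


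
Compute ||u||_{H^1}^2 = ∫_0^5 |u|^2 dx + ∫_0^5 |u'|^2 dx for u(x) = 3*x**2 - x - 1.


||u||_{H^1}^2 = 35185/6

The H^1 norm (squared) on an interval (0, L) is
  ||u||_{H^1}^2 = ∫_0^L u(x)^2 dx + ∫_0^L u'(x)^2 dx.
Compute u'(x) = 6*x - 1.
Then u(x)^2 = 9*x**4 - 6*x**3 - 5*x**2 + 2*x + 1 and u'(x)^2 = 36*x**2 - 12*x + 1.
Integrate each monomial from 0 to 5 using ∫_0^5 c·x^n dx = c·5^(n+1)/(n+1):
  ∫_0^5 u(x)^2 dx = ∫_0^5 (9*x^4 - 6*x^3 - 5*x^2 + 2*x + 1) dx. Term by term:
    ∫_0^5 9*x^4 dx = 5625;  ∫_0^5 -6*x^3 dx = -1875/2;  ∫_0^5 -5*x^2 dx = -625/3;
    ∫_0^5 2*x dx = 25;  ∫_0^5 1 dx = 5.
  Sum: 5625 − 1875/2 − 625/3 + 25 + 5 = 27055/6.
  ∫_0^5 u'(x)^2 dx = ∫_0^5 (36*x^2 - 12*x + 1) dx. Term by term:
    ∫_0^5 36*x^2 dx = 1500;  ∫_0^5 -12*x dx = -150;  ∫_0^5 1 dx = 5.
  Sum: 1500 − 150 + 5 = 1355.
Adding: ||u||_{H^1}^2 = 27055/6 + 1355 = 35185/6.


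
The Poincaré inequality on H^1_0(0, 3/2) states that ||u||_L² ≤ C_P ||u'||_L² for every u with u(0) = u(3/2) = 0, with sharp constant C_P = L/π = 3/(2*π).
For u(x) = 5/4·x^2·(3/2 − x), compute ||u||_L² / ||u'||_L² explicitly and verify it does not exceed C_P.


||u||_L² / ||u'||_L² = 3*sqrt(14)/28 < C_P = 3/(2*π).

u(x) = 5/4·x^2·(3/2 − x), so u'(x) = 15*x*(1 - x)/4.
u(x) = 5/4·x^2·(3/2 − x) vanishes at x = 0 and x = 3/2, so u ∈ H^1_0(0, 3/2). Differentiate via the product rule and integrate the resulting polynomials term by term.
  ∫_0^3/2 u² dx = ∫_0^3/2 (25*x^6/16 - 75*x^5/16 + 225*x^4/64) dx. Term by term:
    ∫_0^3/2 25*x^6/16 dx = 54675/14336;  ∫_0^3/2 -75*x^5/16 dx = -18225/2048;  ∫_0^3/2 225*x^4/64 dx = 10935/2048.
  Sum: 54675/14336 − 18225/2048 + 10935/2048 = 3645/14336.
  ∫_0^3/2 (u')² dx = ∫_0^3/2 (225*x^4/16 - 225*x^3/8 + 225*x^2/16) dx. Term by term:
    ∫_0^3/2 225*x^4/16 dx = 10935/512;  ∫_0^3/2 -225*x^3/8 dx = -18225/512;  ∫_0^3/2 225*x^2/16 dx = 2025/128.
  Sum: 10935/512 − 18225/512 + 2025/128 = 405/256.
∫_0^3/2 u² dx = 3645/14336, so ||u||_L² = 27*sqrt(70)/448.
∫_0^3/2 (u')² dx = 405/256, so ||u'||_L² = 9*sqrt(5)/16.
Ratio ||u||_L² / ||u'||_L² = 3*sqrt(14)/28.
Sharp Poincaré constant on H^1_0(0, 3/2) is C_P = L/π = 3/(2*π), achieved by sin(2*π/3·x).
A polynomial bump cannot attain the sharp Poincaré constant (only the first sine eigenfunction does), so the ratio is strictly less than C_P, consistent with ||u||_L² ≤ C_P ||u'||_L².


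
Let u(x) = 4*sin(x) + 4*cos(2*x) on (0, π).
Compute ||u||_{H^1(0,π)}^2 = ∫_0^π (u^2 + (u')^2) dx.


||u||_{H^1(0,π)}^2 = -320/3 + 56*π

u'(x) = -8*sin(2*x) + 4*cos(x).
Expand u² and (u')² and integrate term by term on (0, π), using: for integers n ≥ 1, ∫_0^π sin²(nx) dx = ∫_0^π cos²(nx) dx = π/2; for n ≠ n', ∫_0^π sin(nx)sin(n'x) dx = ∫_0^π cos(nx)cos(n'x) dx = 0; and by product-to-sum, ∫_0^π sin(nx)cos(n'x) dx = ½∫_0^π [sin((n+n')x) + sin((n−n')x)] dx, which is 0 when n+n' is even and 2n/(n²−n'²) when n+n' is odd (it need not vanish on (0, π)).
  u² squared terms: (4)²·∫cos(2x)² dx = 16·π/2 = 8*π;  (4)²·∫sin(x)² dx = 16·π/2 = 8*π.
  u² cross terms: 2·(4)·(4)·∫cos(2x)·sin(x) dx = 32·(-2/3) = -64/3.
  So ∫_0^π u² dx = 8*π + 8*π − 64/3 = -64/3 + 16*π.
  (u')² squared terms: (-8)²·∫sin(2x)² dx = 64·π/2 = 32*π;  (4)²·∫cos(x)² dx = 16·π/2 = 8*π.
  (u')² cross terms: 2·(-8)·(4)·∫sin(2x)·cos(x) dx = -64·(4/3) = -256/3.
  So ∫_0^π (u')² dx = 32*π + 8*π − 256/3 = -256/3 + 40*π.
||u||_{H^1}^2 = (-64/3 + 16*π) + (-256/3 + 40*π) = -320/3 + 56*π.


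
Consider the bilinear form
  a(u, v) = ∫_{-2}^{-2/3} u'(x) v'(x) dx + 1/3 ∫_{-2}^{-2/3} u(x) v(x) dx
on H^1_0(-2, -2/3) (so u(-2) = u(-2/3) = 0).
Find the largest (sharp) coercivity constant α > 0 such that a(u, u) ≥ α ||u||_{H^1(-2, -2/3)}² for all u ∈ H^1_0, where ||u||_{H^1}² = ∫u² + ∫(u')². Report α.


α = (16 + 27*π^2)/(3*(16 + 9*π^2))

Coercivity of a(·,·) on H^1_0(-2, -2/3) means a(u, u) ≥ α ||u||_{H^1}² for every u ∈ H^1_0.
The interval has length L = 4/3, and Poincaré/coercivity depend only on L. Here a(u, u) = ∫(u')² + (1/3)·∫u².
Here 0 < c = 1/3 < 1. The condition a(u,u) ≥ α||u||_{H^1}² reads (1−α)∫(u')² ≥ (α−c)∫u². Any admissible α is ≤ 1 (rapidly oscillating u have ∫u²/∫(u')² → 0), and α = 1 would force 0 ≥ (1−c)∫u², impossible since c < 1; so 1−α > 0. By the sharp Poincaré inequality on H^1_0 of an interval of length L, ∫(u')² ≥ (π/L)²∫u² with equality for the first sine mode sin(π(x−x₀)/L) (x₀ the left endpoint), so the inequality holds for all u iff (1−α)(π/L)² ≥ α − c, i.e. α ≤ ((π/L)² + c)/((π/L)² + 1) = (1 + c(L/π)²)/(1 + (L/π)²). With (π/L)² = 9*π^2/16 and c = 1/3, the largest admissible constant is α = ((π/L)² + c)/((π/L)² + 1).
Simplifying, α = (16 + 27*π^2)/(3*(16 + 9*π^2)).


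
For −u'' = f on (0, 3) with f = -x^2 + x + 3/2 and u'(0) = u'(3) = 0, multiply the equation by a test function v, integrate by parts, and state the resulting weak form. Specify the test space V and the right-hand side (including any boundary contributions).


V = H^1(0, 3) (no boundary constraint on v; u is determined up to an additive constant); weak form: ∫_0^3 u'v' dx = ∫_0^3 (-x^2 + x + 3/2) v dx for all v ∈ V.

Multiply both sides by a test function v and integrate from 0 to 3:
  ∫_0^3 −u''(x) v(x) dx = ∫_0^3 f(x) v(x) dx.
Integrate the LHS by parts once:
  ∫_0^3 −u'' v dx = −[u'(x) v(x)]_0^3 + ∫_0^3 u'(x) v'(x) dx.
Thus ∫_0^3 u'(x) v'(x) dx = ∫_0^3 f(x) v(x) dx + [u'(x) v(x)]_0^3.
Choose V so that boundary terms are either known or forced to vanish.
u has homogeneous Neumann: u'(0) = u'(3) = 0. So [u' v]_0^3 = 0·v(3) − 0·v(0) = 0 for any v; take V = H^1(0, 3).
Weak formulation: find u (satisfying any essential BC) such that ∫_0^3 u'(x) v'(x) dx = ∫_0^3 f v dx for all v ∈ V (homogeneous Neumann, so boundary terms vanish).
Substituting f(x) = -x^2 + x + 3/2, the right-hand side is ∫_0^3 (-x^2 + x + 3/2) v dx.
Compatibility check (pure Neumann): taking v ≡ 1 ∈ V gives 0 = ∫_0^3 f dx + (0) − (0), i.e. ∫_0^3 f dx must equal u'(0) − u'(3) = 0. Indeed ∫_0^3 (-x^2 + x + 3/2) dx = 0, so the data are compatible. The solution is then unique only up to an additive constant (fix it e.g. by requiring ∫_0^3 u dx = 0).


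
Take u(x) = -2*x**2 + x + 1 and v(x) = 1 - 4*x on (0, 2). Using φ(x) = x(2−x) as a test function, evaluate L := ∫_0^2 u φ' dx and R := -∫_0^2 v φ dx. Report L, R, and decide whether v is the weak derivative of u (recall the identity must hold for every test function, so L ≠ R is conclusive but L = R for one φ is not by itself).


LHS = 4, RHS = 4. Yes, v = u' weakly.

u(x) = -2*x**2 + x + 1, classical derivative u'(x) = 1 - 4*x.
φ(x) = x(2−x), so φ'(x) = 2 - 2*x.
Note φ(0) = φ(2) = 0, so the boundary term u·φ vanishes.
LHS = ∫_0^2 u(x) φ'(x) dx = ∫_0^2 (4*x^3 - 6*x^2 + 2) dx. Term by term:
  ∫_0^2 4*x^3 dx = 16;  ∫_0^2 -6*x^2 dx = -16;  ∫_0^2 2 dx = 4.
Sum: 16 − 16 + 4 = 4.
So LHS = 4.
∫_0^2 v(x) φ(x) dx = ∫_0^2 (4*x^3 - 9*x^2 + 2*x) dx. Term by term:
  ∫_0^2 4*x^3 dx = 16;  ∫_0^2 -9*x^2 dx = -24;  ∫_0^2 2*x dx = 4.
Sum: 16 − 24 + 4 = -4.
So RHS = -∫_0^2 v(x) φ(x) dx = 4.
LHS = RHS, so the identity holds for this test φ.
Moreover u is smooth here and v(x) = u'(x) = 1 - 4*x pointwise, so the identity holds for every test function. Hence v is the weak derivative of u.


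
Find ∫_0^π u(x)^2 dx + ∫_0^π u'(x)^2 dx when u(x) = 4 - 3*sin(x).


||u||_{H^1(0,π)}^2 = -48 + 25*π

u'(x) = -3*cos(x).
Expand u² and (u')² and integrate term by term on (0, π), using: for integers n ≥ 1, ∫_0^π sin²(nx) dx = ∫_0^π cos²(nx) dx = π/2; for n ≠ n', ∫_0^π sin(nx)sin(n'x) dx = ∫_0^π cos(nx)cos(n'x) dx = 0; and by product-to-sum, ∫_0^π sin(nx)cos(n'x) dx = ½∫_0^π [sin((n+n')x) + sin((n−n')x)] dx, which is 0 when n+n' is even and 2n/(n²−n'²) when n+n' is odd (it need not vanish on (0, π)). For the constant mode: ∫_0^π 1 dx = π, ∫_0^π cos(nx) dx = 0, ∫_0^π sin(nx) dx = (1−(−1)^n)/n.
  u² squared terms: (4)²·∫1 dx = 16·π = 16*π;  (-3)²·∫sin(x)² dx = 9·π/2 = 9*π/2.
  u² cross terms: 2·(4)·(-3)·∫1·sin(x) dx = -24·(2) = -48.
  So ∫_0^π u² dx = 16*π + 9*π/2 − 48 = -48 + 41*π/2.
  (u')² squared terms: (-3)²·∫cos(x)² dx = 9·π/2 = 9*π/2.
  So ∫_0^π (u')² dx = 9*π/2.
||u||_{H^1}^2 = (-48 + 41*π/2) + (9*π/2) = -48 + 25*π.


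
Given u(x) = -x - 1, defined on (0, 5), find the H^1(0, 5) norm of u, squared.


||u||_{H^1}^2 = 230/3

The H^1 norm (squared) on an interval (0, L) is
  ||u||_{H^1}^2 = ∫_0^L u(x)^2 dx + ∫_0^L u'(x)^2 dx.
Compute u'(x) = -1.
Then u(x)^2 = x**2 + 2*x + 1 and u'(x)^2 = 1.
Integrate each monomial from 0 to 5 using ∫_0^5 c·x^n dx = c·5^(n+1)/(n+1):
  ∫_0^5 u(x)^2 dx = ∫_0^5 (x^2 + 2*x + 1) dx. Term by term:
    ∫_0^5 x^2 dx = 125/3;  ∫_0^5 2*x dx = 25;  ∫_0^5 1 dx = 5.
  Sum: 125/3 + 25 + 5 = 215/3.
  ∫_0^5 u'(x)^2 dx = ∫_0^5 (1) dx. Term by term:
    ∫_0^5 1 dx = 5.
Adding: ||u||_{H^1}^2 = 215/3 + 5 = 230/3.


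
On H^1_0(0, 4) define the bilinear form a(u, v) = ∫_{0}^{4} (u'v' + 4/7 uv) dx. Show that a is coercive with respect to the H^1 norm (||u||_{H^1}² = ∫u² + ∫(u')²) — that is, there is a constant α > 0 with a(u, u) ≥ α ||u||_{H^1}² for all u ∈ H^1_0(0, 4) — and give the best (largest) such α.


α = (64/7 + π^2)/(π^2 + 16)

Coercivity of a(·,·) on H^1_0(0, 4) means a(u, u) ≥ α ||u||_{H^1}² for every u ∈ H^1_0.
The interval has length L = 4, and Poincaré/coercivity depend only on L. Here a(u, u) = ∫(u')² + (4/7)·∫u².
Here 0 < c = 4/7 < 1. The condition a(u,u) ≥ α||u||_{H^1}² reads (1−α)∫(u')² ≥ (α−c)∫u². Any admissible α is ≤ 1 (rapidly oscillating u have ∫u²/∫(u')² → 0), and α = 1 would force 0 ≥ (1−c)∫u², impossible since c < 1; so 1−α > 0. By the sharp Poincaré inequality on H^1_0 of an interval of length L, ∫(u')² ≥ (π/L)²∫u² with equality for the first sine mode sin(π(x−x₀)/L) (x₀ the left endpoint), so the inequality holds for all u iff (1−α)(π/L)² ≥ α − c, i.e. α ≤ ((π/L)² + c)/((π/L)² + 1) = (1 + c(L/π)²)/(1 + (L/π)²). With (π/L)² = π^2/16 and c = 4/7, the largest admissible constant is α = ((π/L)² + c)/((π/L)² + 1).
Simplifying, α = (64/7 + π^2)/(π^2 + 16).


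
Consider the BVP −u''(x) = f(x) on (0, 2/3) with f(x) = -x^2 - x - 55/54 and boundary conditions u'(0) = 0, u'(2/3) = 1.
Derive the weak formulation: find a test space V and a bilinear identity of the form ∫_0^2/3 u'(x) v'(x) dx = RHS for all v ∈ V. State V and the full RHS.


V = H^1(0, 2/3) (v unrestricted at boundary; u is determined up to an additive constant); weak form: ∫_0^2/3 u'v' dx = ∫_0^2/3 (-x^2 - x - 55/54) v dx + v(2/3) for all v ∈ V.

Multiply both sides by a test function v and integrate from 0 to 2/3:
  ∫_0^2/3 −u''(x) v(x) dx = ∫_0^2/3 f(x) v(x) dx.
Integrate the LHS by parts once:
  ∫_0^2/3 −u'' v dx = −[u'(x) v(x)]_0^2/3 + ∫_0^2/3 u'(x) v'(x) dx.
Thus ∫_0^2/3 u'(x) v'(x) dx = ∫_0^2/3 f(x) v(x) dx + [u'(x) v(x)]_0^2/3.
Choose V so that boundary terms are either known or forced to vanish.
u has inhomogeneous Neumann u'(0) = 0, u'(2/3) = 1. [u' v]_0^2/3 = (1)·v(2/3) − (0)·v(0) = v(2/3). Take V = H^1(0, 2/3); boundary term becomes part of RHS.
Weak formulation: find u (satisfying any essential BC) such that ∫_0^2/3 u'(x) v'(x) dx = ∫_0^2/3 f v dx + v(2/3) for all v ∈ V (Neumann data are natural BCs: they enter the RHS as boundary terms).
Substituting f(x) = -x^2 - x - 55/54, the right-hand side is ∫_0^2/3 (-x^2 - x - 55/54) v dx + v(2/3).
Compatibility check (pure Neumann): taking v ≡ 1 ∈ V gives 0 = ∫_0^2/3 f dx + (1) − (0), i.e. ∫_0^2/3 f dx must equal u'(0) − u'(2/3) = -1. Indeed ∫_0^2/3 (-x^2 - x - 55/54) dx = -1, so the data are compatible. The solution is then unique only up to an additive constant (fix it e.g. by requiring ∫_0^2/3 u dx = 0).


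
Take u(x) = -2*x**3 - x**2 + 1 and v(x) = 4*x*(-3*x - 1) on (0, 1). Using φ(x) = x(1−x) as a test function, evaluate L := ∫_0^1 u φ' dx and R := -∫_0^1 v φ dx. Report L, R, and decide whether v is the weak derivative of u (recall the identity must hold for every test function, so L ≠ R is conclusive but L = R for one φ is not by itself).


LHS = 7/15, RHS = 14/15. No, v is not the weak derivative of u.

u(x) = -2*x**3 - x**2 + 1, classical derivative u'(x) = -6*x**2 - 2*x.
φ(x) = x(1−x), so φ'(x) = 1 - 2*x.
Note φ(0) = φ(1) = 0, so the boundary term u·φ vanishes.
LHS = ∫_0^1 u(x) φ'(x) dx = ∫_0^1 (4*x^4 - x^2 - 2*x + 1) dx. Term by term:
  ∫_0^1 4*x^4 dx = 4/5;  ∫_0^1 -x^2 dx = -1/3;  ∫_0^1 -2*x dx = -1;
  ∫_0^1 1 dx = 1.
Sum: 4/5 − 1/3 − 1 + 1 = 7/15.
So LHS = 7/15.
∫_0^1 v(x) φ(x) dx = ∫_0^1 (12*x^4 - 8*x^3 - 4*x^2) dx. Term by term:
  ∫_0^1 12*x^4 dx = 12/5;  ∫_0^1 -8*x^3 dx = -2;  ∫_0^1 -4*x^2 dx = -4/3.
Sum: 12/5 − 2 − 4/3 = -14/15.
So RHS = -∫_0^1 v(x) φ(x) dx = 14/15.
LHS − RHS = -7/15 ≠ 0, so the identity fails.
(For a valid weak derivative the identity must hold for EVERY test function, in particular this one. The failure shows v is NOT the weak derivative of u.)
Correct weak derivative would be u'(x) = -6*x**2 - 2*x.


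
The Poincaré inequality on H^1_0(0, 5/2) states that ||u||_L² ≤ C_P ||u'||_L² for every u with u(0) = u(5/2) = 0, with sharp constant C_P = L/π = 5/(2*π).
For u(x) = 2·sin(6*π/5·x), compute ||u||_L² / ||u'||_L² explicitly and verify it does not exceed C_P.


||u||_L² / ||u'||_L² = 5/(6*π) < C_P = 5/(2*π).

u(x) = 2·sin(6*π/5·x), so u'(x) = 12*π*cos(6*π*x/5)/5.
Writing u(x) = A·sin(kπx/L) with A = 2 and k = 3, use ∫_0^L sin²(kπx/L) dx = L/2 and ∫_0^L cos²(kπx/L) dx = L/2.
u² = 4·sin²(6*π/5·x) and (u')² = 144*π^2/25·cos²(6*π/5·x), and each of sin², cos² integrates to L/2 = 5/4 over (0, 5/2).
∫_0^5/2 u² dx = 5, so ||u||_L² = sqrt(5).
∫_0^5/2 (u')² dx = 36*π^2/5, so ||u'||_L² = 6*sqrt(5)*π/5.
Ratio ||u||_L² / ||u'||_L² = 5/(6*π).
Sharp Poincaré constant on H^1_0(0, 5/2) is C_P = L/π = 5/(2*π), achieved by sin(2*π/5·x).
This is the k = 3 harmonic; the ratio L/(kπ) is strictly less than C_P = L/π, consistent with the sharp inequality ||u||_L² ≤ C_P ||u'||_L².


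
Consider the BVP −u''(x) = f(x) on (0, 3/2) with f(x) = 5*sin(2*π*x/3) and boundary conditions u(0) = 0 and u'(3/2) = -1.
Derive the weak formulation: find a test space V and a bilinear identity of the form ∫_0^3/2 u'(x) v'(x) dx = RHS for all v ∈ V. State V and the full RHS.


V = {v ∈ H^1(0, 3/2) : v(0) = 0} (test functions vanish at x = 0 where u is specified); weak form: ∫_0^3/2 u'v' dx = ∫_0^3/2 (5*sin(2*π*x/3)) v dx − v(3/2) for all v ∈ V.

Multiply both sides by a test function v and integrate from 0 to 3/2:
  ∫_0^3/2 −u''(x) v(x) dx = ∫_0^3/2 f(x) v(x) dx.
Integrate the LHS by parts once:
  ∫_0^3/2 −u'' v dx = −[u'(x) v(x)]_0^3/2 + ∫_0^3/2 u'(x) v'(x) dx.
Thus ∫_0^3/2 u'(x) v'(x) dx = ∫_0^3/2 f(x) v(x) dx + [u'(x) v(x)]_0^3/2.
Choose V so that boundary terms are either known or forced to vanish.
Mixed BC: u(0) = 0 (Dirichlet) and u'(3/2) = -1 (Neumann). Define V = {v ∈ H^1(0, 3/2) : v(0) = 0}. Then [u' v]_0^3/2 = u'(3/2)·v(3/2) − u'(0)·0 = − v(3/2).
Weak formulation: find u (satisfying any essential BC) such that ∫_0^3/2 u'(x) v'(x) dx = ∫_0^3/2 f v dx − v(3/2) for all v ∈ V (Dirichlet at 0 absorbed into V; Neumann datum at x = 3/2 contributes the boundary term).
Substituting f(x) = 5*sin(2*π*x/3), the right-hand side is ∫_0^3/2 (5*sin(2*π*x/3)) v dx − v(3/2).


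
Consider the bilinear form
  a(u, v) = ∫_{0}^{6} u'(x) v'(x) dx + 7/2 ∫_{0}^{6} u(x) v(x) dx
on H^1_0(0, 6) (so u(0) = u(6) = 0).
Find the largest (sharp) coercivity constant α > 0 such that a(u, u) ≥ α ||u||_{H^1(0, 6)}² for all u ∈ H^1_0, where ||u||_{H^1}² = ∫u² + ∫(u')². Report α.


α = 1

Coercivity of a(·,·) on H^1_0(0, 6) means a(u, u) ≥ α ||u||_{H^1}² for every u ∈ H^1_0.
The interval has length L = 6, and Poincaré/coercivity depend only on L. Here a(u, u) = ∫(u')² + (7/2)·∫u².
Here c = 7/2 ≥ 1, so a(u,u) = ∫(u')² + c∫u² ≥ ∫(u')² + ∫u² = ||u||_{H^1}², i.e. α = 1 works. No larger α is possible: a(u,u) ≥ α||u||_{H^1}² means (1−α)∫(u')² ≥ (α−c)∫u², and for the modes u_n = sin(nπ(x−x₀)/L) (x₀ the left endpoint) one has ∫u_n²/∫(u_n')² = (L/(nπ))² → 0, so a(u_n,u_n)/||u_n||_{H^1}² → 1. Hence the optimal constant is α = 1.
Therefore α = 1.


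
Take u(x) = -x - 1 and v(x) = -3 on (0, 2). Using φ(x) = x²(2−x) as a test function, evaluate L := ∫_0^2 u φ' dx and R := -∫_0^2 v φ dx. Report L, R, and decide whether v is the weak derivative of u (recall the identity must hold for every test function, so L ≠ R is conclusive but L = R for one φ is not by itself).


LHS = 4/3, RHS = 4. No, v is not the weak derivative of u.

u(x) = -x - 1, classical derivative u'(x) = -1.
φ(x) = x²(2−x), so φ'(x) = x*(4 - 3*x).
Note φ(0) = φ(2) = 0, so the boundary term u·φ vanishes.
LHS = ∫_0^2 u(x) φ'(x) dx = ∫_0^2 (3*x^3 - x^2 - 4*x) dx. Term by term:
  ∫_0^2 3*x^3 dx = 12;  ∫_0^2 -x^2 dx = -8/3;  ∫_0^2 -4*x dx = -8.
Sum: 12 − 8/3 − 8 = 4/3.
So LHS = 4/3.
∫_0^2 v(x) φ(x) dx = ∫_0^2 (3*x^3 - 6*x^2) dx. Term by term:
  ∫_0^2 3*x^3 dx = 12;  ∫_0^2 -6*x^2 dx = -16.
Sum: 12 − 16 = -4.
So RHS = -∫_0^2 v(x) φ(x) dx = 4.
LHS − RHS = -8/3 ≠ 0, so the identity fails.
(For a valid weak derivative the identity must hold for EVERY test function, in particular this one. The failure shows v is NOT the weak derivative of u.)
Correct weak derivative would be u'(x) = -1.


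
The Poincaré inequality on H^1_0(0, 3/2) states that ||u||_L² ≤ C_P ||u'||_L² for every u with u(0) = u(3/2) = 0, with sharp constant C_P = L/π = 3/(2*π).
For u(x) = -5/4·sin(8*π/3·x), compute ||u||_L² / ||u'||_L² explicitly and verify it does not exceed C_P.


||u||_L² / ||u'||_L² = 3/(8*π) < C_P = 3/(2*π).

u(x) = -5/4·sin(8*π/3·x), so u'(x) = -10*π*cos(8*π*x/3)/3.
Writing u(x) = A·sin(kπx/L) with A = -5/4 and k = 4, use ∫_0^L sin²(kπx/L) dx = L/2 and ∫_0^L cos²(kπx/L) dx = L/2.
u² = 25/16·sin²(8*π/3·x) and (u')² = 100*π^2/9·cos²(8*π/3·x), and each of sin², cos² integrates to L/2 = 3/4 over (0, 3/2).
∫_0^3/2 u² dx = 75/64, so ||u||_L² = 5*sqrt(3)/8.
∫_0^3/2 (u')² dx = 25*π^2/3, so ||u'||_L² = 5*sqrt(3)*π/3.
Ratio ||u||_L² / ||u'||_L² = 3/(8*π).
Sharp Poincaré constant on H^1_0(0, 3/2) is C_P = L/π = 3/(2*π), achieved by sin(2*π/3·x).
This is the k = 4 harmonic; the ratio L/(kπ) is strictly less than C_P = L/π, consistent with the sharp inequality ||u||_L² ≤ C_P ||u'||_L².


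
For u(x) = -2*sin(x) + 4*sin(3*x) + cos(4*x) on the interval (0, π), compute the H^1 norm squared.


||u||_{H^1(0,π)}^2 = -11288/105 + 185*π/2

u'(x) = -4*sin(4*x) - 2*cos(x) + 12*cos(3*x).
Expand u² and (u')² and integrate term by term on (0, π), using: for integers n ≥ 1, ∫_0^π sin²(nx) dx = ∫_0^π cos²(nx) dx = π/2; for n ≠ n', ∫_0^π sin(nx)sin(n'x) dx = ∫_0^π cos(nx)cos(n'x) dx = 0; and by product-to-sum, ∫_0^π sin(nx)cos(n'x) dx = ½∫_0^π [sin((n+n')x) + sin((n−n')x)] dx, which is 0 when n+n' is even and 2n/(n²−n'²) when n+n' is odd (it need not vanish on (0, π)).
  u² squared terms: (-2)²·∫sin(x)² dx = 4·π/2 = 2*π;  (4)²·∫sin(3x)² dx = 16·π/2 = 8*π;  (1)²·∫cos(4x)² dx = 1·π/2 = π/2.
  u² cross terms: 2·(-2)·(4)·∫sin(x)·sin(3x) dx = -16·(0) = 0;  2·(-2)·(1)·∫sin(x)·cos(4x) dx = -4·(-2/15) = 8/15;  2·(4)·(1)·∫sin(3x)·cos(4x) dx = 8·(-6/7) = -48/7.
  So ∫_0^π u² dx = 2*π + 8*π + π/2 + 0 + 8/15 − 48/7 = -664/105 + 21*π/2.
  (u')² squared terms: (-4)²·∫sin(4x)² dx = 16·π/2 = 8*π;  (-2)²·∫cos(x)² dx = 4·π/2 = 2*π;  (12)²·∫cos(3x)² dx = 144·π/2 = 72*π.
  (u')² cross terms: 2·(-4)·(-2)·∫sin(4x)·cos(x) dx = 16·(8/15) = 128/15;  2·(-4)·(12)·∫sin(4x)·cos(3x) dx = -96·(8/7) = -768/7;  2·(-2)·(12)·∫cos(x)·cos(3x) dx = -48·(0) = 0.
  So ∫_0^π (u')² dx = 8*π + 2*π + 72*π + 128/15 − 768/7 + 0 = -10624/105 + 82*π.
||u||_{H^1}^2 = (-664/105 + 21*π/2) + (-10624/105 + 82*π) = -11288/105 + 185*π/2.


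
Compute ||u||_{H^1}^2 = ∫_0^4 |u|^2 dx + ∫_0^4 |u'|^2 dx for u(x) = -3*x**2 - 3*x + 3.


||u||_{H^1}^2 = 18936/5

The H^1 norm (squared) on an interval (0, L) is
  ||u||_{H^1}^2 = ∫_0^L u(x)^2 dx + ∫_0^L u'(x)^2 dx.
Compute u'(x) = -6*x - 3.
Then u(x)^2 = 9*x**4 + 18*x**3 - 9*x**2 - 18*x + 9 and u'(x)^2 = 36*x**2 + 36*x + 9.
Integrate each monomial from 0 to 4 using ∫_0^4 c·x^n dx = c·4^(n+1)/(n+1):
  ∫_0^4 u(x)^2 dx = ∫_0^4 (9*x^4 + 18*x^3 - 9*x^2 - 18*x + 9) dx. Term by term:
    ∫_0^4 9*x^4 dx = 9216/5;  ∫_0^4 18*x^3 dx = 1152;  ∫_0^4 -9*x^2 dx = -192;
    ∫_0^4 -18*x dx = -144;  ∫_0^4 9 dx = 36.
  Sum: 9216/5 + 1152 − 192 − 144 + 36 = 13476/5.
  ∫_0^4 u'(x)^2 dx = ∫_0^4 (36*x^2 + 36*x + 9) dx. Term by term:
    ∫_0^4 36*x^2 dx = 768;  ∫_0^4 36*x dx = 288;  ∫_0^4 9 dx = 36.
  Sum: 768 + 288 + 36 = 1092.
Adding: ||u||_{H^1}^2 = 13476/5 + 1092 = 18936/5.


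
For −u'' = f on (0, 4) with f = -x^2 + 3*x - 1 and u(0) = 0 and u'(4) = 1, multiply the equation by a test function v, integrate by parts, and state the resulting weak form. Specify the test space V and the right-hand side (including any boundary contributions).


V = {v ∈ H^1(0, 4) : v(0) = 0} (test functions vanish at x = 0 where u is specified); weak form: ∫_0^4 u'v' dx = ∫_0^4 (-x^2 + 3*x - 1) v dx + v(4) for all v ∈ V.

Multiply both sides by a test function v and integrate from 0 to 4:
  ∫_0^4 −u''(x) v(x) dx = ∫_0^4 f(x) v(x) dx.
Integrate the LHS by parts once:
  ∫_0^4 −u'' v dx = −[u'(x) v(x)]_0^4 + ∫_0^4 u'(x) v'(x) dx.
Thus ∫_0^4 u'(x) v'(x) dx = ∫_0^4 f(x) v(x) dx + [u'(x) v(x)]_0^4.
Choose V so that boundary terms are either known or forced to vanish.
Mixed BC: u(0) = 0 (Dirichlet) and u'(4) = 1 (Neumann). Define V = {v ∈ H^1(0, 4) : v(0) = 0}. Then [u' v]_0^4 = u'(4)·v(4) − u'(0)·0 = v(4).
Weak formulation: find u (satisfying any essential BC) such that ∫_0^4 u'(x) v'(x) dx = ∫_0^4 f v dx + v(4) for all v ∈ V (Dirichlet at 0 absorbed into V; Neumann datum at x = 4 contributes the boundary term).
Substituting f(x) = -x^2 + 3*x - 1, the right-hand side is ∫_0^4 (-x^2 + 3*x - 1) v dx + v(4).


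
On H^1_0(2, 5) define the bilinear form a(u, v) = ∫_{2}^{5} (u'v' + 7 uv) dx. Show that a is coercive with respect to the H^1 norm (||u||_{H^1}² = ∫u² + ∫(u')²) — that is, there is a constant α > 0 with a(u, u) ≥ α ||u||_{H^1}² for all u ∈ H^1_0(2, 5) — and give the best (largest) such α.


α = 1

Coercivity of a(·,·) on H^1_0(2, 5) means a(u, u) ≥ α ||u||_{H^1}² for every u ∈ H^1_0.
The interval has length L = 3, and Poincaré/coercivity depend only on L. Here a(u, u) = ∫(u')² + (7)·∫u².
Here c = 7 ≥ 1, so a(u,u) = ∫(u')² + c∫u² ≥ ∫(u')² + ∫u² = ||u||_{H^1}², i.e. α = 1 works. No larger α is possible: a(u,u) ≥ α||u||_{H^1}² means (1−α)∫(u')² ≥ (α−c)∫u², and for the modes u_n = sin(nπ(x−x₀)/L) (x₀ the left endpoint) one has ∫u_n²/∫(u_n')² = (L/(nπ))² → 0, so a(u_n,u_n)/||u_n||_{H^1}² → 1. Hence the optimal constant is α = 1.
Therefore α = 1.


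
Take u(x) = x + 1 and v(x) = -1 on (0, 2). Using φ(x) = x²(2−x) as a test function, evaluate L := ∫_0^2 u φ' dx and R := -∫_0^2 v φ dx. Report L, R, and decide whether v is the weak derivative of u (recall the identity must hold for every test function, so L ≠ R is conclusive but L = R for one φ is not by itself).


LHS = -4/3, RHS = 4/3. No, v is not the weak derivative of u.

u(x) = x + 1, classical derivative u'(x) = 1.
φ(x) = x²(2−x), so φ'(x) = x*(4 - 3*x).
Note φ(0) = φ(2) = 0, so the boundary term u·φ vanishes.
LHS = ∫_0^2 u(x) φ'(x) dx = ∫_0^2 (-3*x^3 + x^2 + 4*x) dx. Term by term:
  ∫_0^2 -3*x^3 dx = -12;  ∫_0^2 x^2 dx = 8/3;  ∫_0^2 4*x dx = 8.
Sum: -12 + 8/3 + 8 = -4/3.
So LHS = -4/3.
∫_0^2 v(x) φ(x) dx = ∫_0^2 (x^3 - 2*x^2) dx. Term by term:
  ∫_0^2 x^3 dx = 4;  ∫_0^2 -2*x^2 dx = -16/3.
Sum: 4 − 16/3 = -4/3.
So RHS = -∫_0^2 v(x) φ(x) dx = 4/3.
LHS − RHS = -8/3 ≠ 0, so the identity fails.
(For a valid weak derivative the identity must hold for EVERY test function, in particular this one. The failure shows v is NOT the weak derivative of u.)
Correct weak derivative would be u'(x) = 1.


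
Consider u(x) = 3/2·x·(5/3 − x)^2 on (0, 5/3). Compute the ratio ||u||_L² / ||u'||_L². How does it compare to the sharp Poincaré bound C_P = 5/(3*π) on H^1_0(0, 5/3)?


||u||_L² / ||u'||_L² = 5*sqrt(14)/42 < C_P = 5/(3*π).

u(x) = 3/2·x·(5/3 − x)^2, so u'(x) = (3*x - 5)*(9*x - 5)/6.
u(x) = 3/2·x·(5/3 − x)^2 vanishes at x = 0 and x = 5/3, so u ∈ H^1_0(0, 5/3). Differentiate via the product rule and integrate the resulting polynomials term by term.
  ∫_0^5/3 u² dx = ∫_0^5/3 (9*x^6/4 - 15*x^5 + 75*x^4/2 - 125*x^3/3 + 625*x^2/36) dx. Term by term:
    ∫_0^5/3 9*x^6/4 dx = 78125/6804;  ∫_0^5/3 -15*x^5 dx = -78125/1458;  ∫_0^5/3 75*x^4/2 dx = 15625/162;
    ∫_0^5/3 -125*x^3/3 dx = -78125/972;  ∫_0^5/3 625*x^2/36 dx = 78125/2916.
  Sum: 78125/6804 − 78125/1458 + 15625/162 − 78125/972 + 78125/2916 = 15625/20412.
  ∫_0^5/3 (u')² dx = ∫_0^5/3 (81*x^4/4 - 90*x^3 + 275*x^2/2 - 250*x/3 + 625/36) dx. Term by term:
    ∫_0^5/3 81*x^4/4 dx = 625/12;  ∫_0^5/3 -90*x^3 dx = -3125/18;  ∫_0^5/3 275*x^2/2 dx = 34375/162;
    ∫_0^5/3 -250*x/3 dx = -3125/27;  ∫_0^5/3 625/36 dx = 3125/108.
  Sum: 625/12 − 3125/18 + 34375/162 − 3125/27 + 3125/108 = 625/162.
∫_0^5/3 u² dx = 15625/20412, so ||u||_L² = 125*sqrt(7)/378.
∫_0^5/3 (u')² dx = 625/162, so ||u'||_L² = 25*sqrt(2)/18.
Ratio ||u||_L² / ||u'||_L² = 5*sqrt(14)/42.
Sharp Poincaré constant on H^1_0(0, 5/3) is C_P = L/π = 5/(3*π), achieved by sin(3*π/5·x).
A polynomial bump cannot attain the sharp Poincaré constant (only the first sine eigenfunction does), so the ratio is strictly less than C_P, consistent with ||u||_L² ≤ C_P ||u'||_L².


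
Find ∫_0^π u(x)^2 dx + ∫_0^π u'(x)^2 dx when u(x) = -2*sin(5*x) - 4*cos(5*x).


||u||_{H^1(0,π)}^2 = 260*π

u'(x) = 20*sin(5*x) - 10*cos(5*x).
Expand u² and (u')² and integrate term by term on (0, π), using: for integers n ≥ 1, ∫_0^π sin²(nx) dx = ∫_0^π cos²(nx) dx = π/2; for n ≠ n', ∫_0^π sin(nx)sin(n'x) dx = ∫_0^π cos(nx)cos(n'x) dx = 0; and by product-to-sum, ∫_0^π sin(nx)cos(n'x) dx = ½∫_0^π [sin((n+n')x) + sin((n−n')x)] dx, which is 0 when n+n' is even and 2n/(n²−n'²) when n+n' is odd (it need not vanish on (0, π)).
  u² squared terms: (-4)²·∫cos(5x)² dx = 16·π/2 = 8*π;  (-2)²·∫sin(5x)² dx = 4·π/2 = 2*π.
  u² cross terms: 2·(-4)·(-2)·∫cos(5x)·sin(5x) dx = 16·(0) = 0.
  So ∫_0^π u² dx = 8*π + 2*π + 0 = 10*π.
  (u')² squared terms: (-10)²·∫cos(5x)² dx = 100·π/2 = 50*π;  (20)²·∫sin(5x)² dx = 400·π/2 = 200*π.
  (u')² cross terms: 2·(-10)·(20)·∫cos(5x)·sin(5x) dx = -400·(0) = 0.
  So ∫_0^π (u')² dx = 50*π + 200*π + 0 = 250*π.
||u||_{H^1}^2 = (10*π) + (250*π) = 260*π.


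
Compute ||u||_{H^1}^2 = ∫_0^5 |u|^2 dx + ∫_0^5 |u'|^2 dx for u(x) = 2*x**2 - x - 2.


||u||_{H^1}^2 = 2225

The H^1 norm (squared) on an interval (0, L) is
  ||u||_{H^1}^2 = ∫_0^L u(x)^2 dx + ∫_0^L u'(x)^2 dx.
Compute u'(x) = 4*x - 1.
Then u(x)^2 = 4*x**4 - 4*x**3 - 7*x**2 + 4*x + 4 and u'(x)^2 = 16*x**2 - 8*x + 1.
Integrate each monomial from 0 to 5 using ∫_0^5 c·x^n dx = c·5^(n+1)/(n+1):
  ∫_0^5 u(x)^2 dx = ∫_0^5 (4*x^4 - 4*x^3 - 7*x^2 + 4*x + 4) dx. Term by term:
    ∫_0^5 4*x^4 dx = 2500;  ∫_0^5 -4*x^3 dx = -625;  ∫_0^5 -7*x^2 dx = -875/3;
    ∫_0^5 4*x dx = 50;  ∫_0^5 4 dx = 20.
  Sum: 2500 − 625 − 875/3 + 50 + 20 = 4960/3.
  ∫_0^5 u'(x)^2 dx = ∫_0^5 (16*x^2 - 8*x + 1) dx. Term by term:
    ∫_0^5 16*x^2 dx = 2000/3;  ∫_0^5 -8*x dx = -100;  ∫_0^5 1 dx = 5.
  Sum: 2000/3 − 100 + 5 = 1715/3.
Adding: ||u||_{H^1}^2 = 4960/3 + 1715/3 = 2225.


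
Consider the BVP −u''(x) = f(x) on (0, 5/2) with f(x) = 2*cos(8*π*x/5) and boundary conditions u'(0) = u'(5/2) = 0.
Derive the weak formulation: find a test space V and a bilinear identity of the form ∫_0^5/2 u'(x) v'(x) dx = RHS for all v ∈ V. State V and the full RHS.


V = H^1(0, 5/2) (no boundary constraint on v; u is determined up to an additive constant); weak form: ∫_0^5/2 u'v' dx = ∫_0^5/2 (2*cos(8*π*x/5)) v dx for all v ∈ V.

Multiply both sides by a test function v and integrate from 0 to 5/2:
  ∫_0^5/2 −u''(x) v(x) dx = ∫_0^5/2 f(x) v(x) dx.
Integrate the LHS by parts once:
  ∫_0^5/2 −u'' v dx = −[u'(x) v(x)]_0^5/2 + ∫_0^5/2 u'(x) v'(x) dx.
Thus ∫_0^5/2 u'(x) v'(x) dx = ∫_0^5/2 f(x) v(x) dx + [u'(x) v(x)]_0^5/2.
Choose V so that boundary terms are either known or forced to vanish.
u has homogeneous Neumann: u'(0) = u'(5/2) = 0. So [u' v]_0^5/2 = 0·v(5/2) − 0·v(0) = 0 for any v; take V = H^1(0, 5/2).
Weak formulation: find u (satisfying any essential BC) such that ∫_0^5/2 u'(x) v'(x) dx = ∫_0^5/2 f v dx for all v ∈ V (homogeneous Neumann, so boundary terms vanish).
Substituting f(x) = 2*cos(8*π*x/5), the right-hand side is ∫_0^5/2 (2*cos(8*π*x/5)) v dx.
Compatibility check (pure Neumann): taking v ≡ 1 ∈ V gives 0 = ∫_0^5/2 f dx + (0) − (0), i.e. ∫_0^5/2 f dx must equal u'(0) − u'(5/2) = 0. Indeed ∫_0^5/2 (2*cos(8*π*x/5)) dx = 0, so the data are compatible. The solution is then unique only up to an additive constant (fix it e.g. by requiring ∫_0^5/2 u dx = 0).


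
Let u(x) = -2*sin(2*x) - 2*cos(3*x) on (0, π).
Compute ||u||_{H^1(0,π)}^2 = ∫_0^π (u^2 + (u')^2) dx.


||u||_{H^1(0,π)}^2 = -64 + 30*π

u'(x) = 6*sin(3*x) - 4*cos(2*x).
Expand u² and (u')² and integrate term by term on (0, π), using: for integers n ≥ 1, ∫_0^π sin²(nx) dx = ∫_0^π cos²(nx) dx = π/2; for n ≠ n', ∫_0^π sin(nx)sin(n'x) dx = ∫_0^π cos(nx)cos(n'x) dx = 0; and by product-to-sum, ∫_0^π sin(nx)cos(n'x) dx = ½∫_0^π [sin((n+n')x) + sin((n−n')x)] dx, which is 0 when n+n' is even and 2n/(n²−n'²) when n+n' is odd (it need not vanish on (0, π)).
  u² squared terms: (-2)²·∫cos(3x)² dx = 4·π/2 = 2*π;  (-2)²·∫sin(2x)² dx = 4·π/2 = 2*π.
  u² cross terms: 2·(-2)·(-2)·∫cos(3x)·sin(2x) dx = 8·(-4/5) = -32/5.
  So ∫_0^π u² dx = 2*π + 2*π − 32/5 = -32/5 + 4*π.
  (u')² squared terms: (-4)²·∫cos(2x)² dx = 16·π/2 = 8*π;  (6)²·∫sin(3x)² dx = 36·π/2 = 18*π.
  (u')² cross terms: 2·(-4)·(6)·∫cos(2x)·sin(3x) dx = -48·(6/5) = -288/5.
  So ∫_0^π (u')² dx = 8*π + 18*π − 288/5 = -288/5 + 26*π.
||u||_{H^1}^2 = (-32/5 + 4*π) + (-288/5 + 26*π) = -64 + 30*π.


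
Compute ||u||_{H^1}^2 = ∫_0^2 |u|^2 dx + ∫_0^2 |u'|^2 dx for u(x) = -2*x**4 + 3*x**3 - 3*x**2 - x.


||u||_{H^1}^2 = 37622/63

The H^1 norm (squared) on an interval (0, L) is
  ||u||_{H^1}^2 = ∫_0^L u(x)^2 dx + ∫_0^L u'(x)^2 dx.
Compute u'(x) = -8*x**3 + 9*x**2 - 6*x - 1.
Then u(x)^2 = 4*x**8 - 12*x**7 + 21*x**6 - 14*x**5 + 3*x**4 + 6*x**3 + x**2 and u'(x)^2 = 64*x**6 - 144*x**5 + 177*x**4 - 92*x**3 + 18*x**2 + 12*x + 1.
Integrate each monomial from 0 to 2 using ∫_0^2 c·x^n dx = c·2^(n+1)/(n+1):
  ∫_0^2 u(x)^2 dx = ∫_0^2 (4*x^8 - 12*x^7 + 21*x^6 - 14*x^5 + 3*x^4 + 6*x^3 + x^2) dx. Term by term:
    ∫_0^2 4*x^8 dx = 2048/9;  ∫_0^2 -12*x^7 dx = -384;  ∫_0^2 21*x^6 dx = 384;
    ∫_0^2 -14*x^5 dx = -448/3;  ∫_0^2 3*x^4 dx = 96/5;  ∫_0^2 6*x^3 dx = 24;
    ∫_0^2 x^2 dx = 8/3.
  Sum: 2048/9 − 384 + 384 − 448/3 + 96/5 + 24 + 8/3 = 5584/45.
  ∫_0^2 u'(x)^2 dx = ∫_0^2 (64*x^6 - 144*x^5 + 177*x^4 - 92*x^3 + 18*x^2 + 12*x + 1) dx. Term by term:
    ∫_0^2 64*x^6 dx = 8192/7;  ∫_0^2 -144*x^5 dx = -1536;  ∫_0^2 177*x^4 dx = 5664/5;
    ∫_0^2 -92*x^3 dx = -368;  ∫_0^2 18*x^2 dx = 48;  ∫_0^2 12*x dx = 24;
    ∫_0^2 1 dx = 2.
  Sum: 8192/7 − 1536 + 5664/5 − 368 + 48 + 24 + 2 = 16558/35.
Adding: ||u||_{H^1}^2 = 5584/45 + 16558/35 = 37622/63.
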